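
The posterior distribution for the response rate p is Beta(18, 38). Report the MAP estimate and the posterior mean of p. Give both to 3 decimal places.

MAP: 0.315. Posterior mean: 0.321.

Mode = (18−1)/(18+38−2) = 17/54 = 0.315.
Mean = 18/(18+38) = 18/56 = 0.321.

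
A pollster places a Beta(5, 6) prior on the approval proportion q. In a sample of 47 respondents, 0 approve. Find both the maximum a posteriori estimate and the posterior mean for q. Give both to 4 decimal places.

maximum a posteriori estimate = 0.0714, posterior mean = 0.0862

Posterior: Beta(5+0, 6+47) = Beta(5, 53).
Mode = (5−1)/(5+53−2) = 4/56 = 0.0714.
Mean = 5/(5+53) = 5/58 = 0.0862.
Mean > mode: the posterior has a right tail.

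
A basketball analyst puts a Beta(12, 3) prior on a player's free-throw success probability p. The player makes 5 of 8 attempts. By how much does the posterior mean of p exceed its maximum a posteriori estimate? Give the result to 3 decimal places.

Posterior: Beta(12+5, 3+3) = Beta(17, 6).
Mode = (17−1)/(17+6−2) = 16/21 = 0.762.
Mean = 17/(17+6) = 17/23 = 0.739.
Difference = 0.739 − 0.762 = -0.023.
The posterior is left-skewed, so the mode exceeds the mean.

-0.023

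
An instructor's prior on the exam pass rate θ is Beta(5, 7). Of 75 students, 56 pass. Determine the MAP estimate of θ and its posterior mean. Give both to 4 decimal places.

Posterior: Beta(5+56, 7+19) = Beta(61, 26).
Mode = (61−1)/(61+26−2) = 60/85 = 0.7059.
Mean = 61/(61+26) = 61/87 = 0.7011.
The posterior is left-skewed, so the mode exceeds the mean.

θ_MAP = 0.7059, E[θ|data] = 0.7011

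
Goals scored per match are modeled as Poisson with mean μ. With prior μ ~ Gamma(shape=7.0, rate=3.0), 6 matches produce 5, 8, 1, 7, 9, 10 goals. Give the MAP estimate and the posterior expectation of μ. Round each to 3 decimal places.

MAP = 5.111; posterior mean = 5.222

Σ counts = 40. Posterior: Gamma(shape = 7.0+40 = 47.0, rate = 3.0+6 = 9.0).
Mode = (α−1)/β = 46.0/9.0 = 5.111.
Mean = α/β = 47.0/9.0 = 5.222.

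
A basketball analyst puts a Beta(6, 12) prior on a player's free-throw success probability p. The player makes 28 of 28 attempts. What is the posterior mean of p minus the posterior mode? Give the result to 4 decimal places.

-0.0109

Posterior: Beta(6+28, 12+0) = Beta(34, 12).
Mode = (34−1)/(34+12−2) = 33/44 = 0.7500.
Mean = 34/(34+12) = 34/46 = 0.7391.
Difference = 0.7391 − 0.7500 = -0.0109.
The posterior is left-skewed, so the mode exceeds the mean.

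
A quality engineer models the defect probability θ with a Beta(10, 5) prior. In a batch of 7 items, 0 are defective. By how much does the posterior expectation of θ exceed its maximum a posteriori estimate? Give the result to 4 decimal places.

Posterior: Beta(10+0, 5+7) = Beta(10, 12).
Mode = (10−1)/(10+12−2) = 9/20 = 0.4500.
Mean = 10/(10+12) = 10/22 = 0.4545.
Difference = 0.4545 − 0.4500 = 0.0045.

0.0045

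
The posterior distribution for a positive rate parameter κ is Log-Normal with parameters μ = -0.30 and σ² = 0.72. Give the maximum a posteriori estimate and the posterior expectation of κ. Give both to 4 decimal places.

Mode = exp(μ − σ²) = exp(-1.02) = 0.3606.
Mean = exp(μ + σ²/2) = exp(0.060) = 1.0618.
The mean is pulled above the mode by the posterior's right skew.

MAP: 0.3606. Posterior mean: 1.0618.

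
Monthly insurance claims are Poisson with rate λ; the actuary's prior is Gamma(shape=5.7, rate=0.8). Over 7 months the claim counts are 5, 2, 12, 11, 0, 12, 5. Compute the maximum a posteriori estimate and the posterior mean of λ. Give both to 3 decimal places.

λ_MAP = 6.628, E[λ|data] = 6.756

Σ counts = 47. Posterior: Gamma(shape = 5.7+47 = 52.7, rate = 0.8+7 = 7.8).
Mode = (α−1)/β = 51.7/7.8 = 6.628.
Mean = α/β = 52.7/7.8 = 6.756.
Right-skewed posterior ⇒ mode < mean.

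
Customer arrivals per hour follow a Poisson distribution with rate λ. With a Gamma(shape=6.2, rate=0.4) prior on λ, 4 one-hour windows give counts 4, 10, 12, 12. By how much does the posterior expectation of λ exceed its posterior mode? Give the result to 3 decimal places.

Σ counts = 38. Posterior: Gamma(shape = 6.2+38 = 44.2, rate = 0.4+4 = 4.4).
Mode = (α−1)/β = 43.2/4.4 = 9.818.
Mean = α/β = 44.2/4.4 = 10.045.
Difference = 10.045 − 9.818 = 0.227.

0.227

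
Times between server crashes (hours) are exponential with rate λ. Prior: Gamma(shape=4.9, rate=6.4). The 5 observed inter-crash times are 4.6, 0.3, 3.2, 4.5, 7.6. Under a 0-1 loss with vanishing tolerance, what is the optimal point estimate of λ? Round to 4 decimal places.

0.3346

Σ times = 20.2. Posterior: Gamma(shape = 4.9+5 = 9.9, rate = 6.4+20.2 = 26.6).
Mode = (α−1)/β = 8.9/26.6 = 0.3346.
Mean = α/β = 9.9/26.6 = 0.3722.
This is the posterior mode — the MAP estimate.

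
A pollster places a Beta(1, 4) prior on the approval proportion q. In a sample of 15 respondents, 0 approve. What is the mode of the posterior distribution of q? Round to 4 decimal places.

0.0000

Posterior: Beta(1+0, 4+15) = Beta(1, 19).
Since α = 1 ≤ 1 and β > 1, the Beta density is monotone decreasing on [0,1]; the mode is at 0.
Mean = 1/(1+19) = 0.0500.
This is the posterior mode — the MAP estimate.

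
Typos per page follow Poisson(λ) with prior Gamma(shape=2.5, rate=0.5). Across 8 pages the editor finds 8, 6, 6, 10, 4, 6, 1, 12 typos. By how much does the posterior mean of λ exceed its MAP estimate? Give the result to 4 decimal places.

Σ counts = 53. Posterior: Gamma(shape = 2.5+53 = 55.5, rate = 0.5+8 = 8.5).
Mode = (α−1)/β = 54.5/8.5 = 6.4118.
Mean = α/β = 55.5/8.5 = 6.5294.
Difference = 6.5294 − 6.4118 = 0.1176.
Mean > mode: the posterior has a right tail.

0.1176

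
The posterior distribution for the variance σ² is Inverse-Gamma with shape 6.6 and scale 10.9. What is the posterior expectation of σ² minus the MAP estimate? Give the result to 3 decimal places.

Mode = β/(α+1) = 10.9/7.6 = 1.434.
Mean = β/(α−1) = 10.9/5.6 = 1.946.
Difference = 1.946 − 1.434 = 0.512.

0.512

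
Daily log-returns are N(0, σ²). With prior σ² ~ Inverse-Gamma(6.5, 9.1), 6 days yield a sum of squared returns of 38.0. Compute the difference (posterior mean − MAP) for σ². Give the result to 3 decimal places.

0.630

Posterior: Inverse-Gamma(shape = 6.5+6/2 = 9.5, scale = 9.1+38.0/2 = 28.1).
Mode = β/(α+1) = 28.1/10.5 = 2.676.
Mean = β/(α−1) = 28.1/8.5 = 3.306.
Difference = 3.306 − 2.676 = 0.630.
Mean > mode: the posterior has a right tail.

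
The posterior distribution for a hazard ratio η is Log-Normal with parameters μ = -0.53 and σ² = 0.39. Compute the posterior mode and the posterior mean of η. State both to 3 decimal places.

η_MAP = 0.399, E[η|data] = 0.715

Mode = exp(μ − σ²) = exp(-0.92) = 0.399.
Mean = exp(μ + σ²/2) = exp(-0.335) = 0.715.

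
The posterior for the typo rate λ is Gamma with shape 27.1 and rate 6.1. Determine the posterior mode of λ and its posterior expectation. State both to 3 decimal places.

λ_MAP = 4.279, E[λ|data] = 4.443

Mode = (α−1)/β = 26.1/6.1 = 4.279.
Mean = α/β = 27.1/6.1 = 4.443.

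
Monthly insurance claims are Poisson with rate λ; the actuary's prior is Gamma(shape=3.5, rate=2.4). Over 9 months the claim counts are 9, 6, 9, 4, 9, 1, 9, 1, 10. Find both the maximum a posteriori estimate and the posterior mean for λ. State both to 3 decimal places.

Σ counts = 58. Posterior: Gamma(shape = 3.5+58 = 61.5, rate = 2.4+9 = 11.4).
Mode = (α−1)/β = 60.5/11.4 = 5.307.
Mean = α/β = 61.5/11.4 = 5.395.
Mean > mode: the posterior has a right tail.

λ_MAP = 5.307, E[λ|data] = 5.395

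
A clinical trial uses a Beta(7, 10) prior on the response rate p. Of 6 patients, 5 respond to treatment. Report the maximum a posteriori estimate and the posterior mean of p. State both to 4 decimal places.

MAP: 0.5238. Posterior mean: 0.5217.

Posterior: Beta(7+5, 10+1) = Beta(12, 11).
Mode = (12−1)/(12+11−2) = 11/21 = 0.5238.
Mean = 12/(12+11) = 12/23 = 0.5217.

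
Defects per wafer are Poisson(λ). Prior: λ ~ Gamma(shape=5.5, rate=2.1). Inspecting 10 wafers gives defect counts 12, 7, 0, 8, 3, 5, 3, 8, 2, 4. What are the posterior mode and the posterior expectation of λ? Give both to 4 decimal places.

posterior mode = 4.6694, posterior expectation = 4.7521

Σ counts = 52. Posterior: Gamma(shape = 5.5+52 = 57.5, rate = 2.1+10 = 12.1).
Mode = (α−1)/β = 56.5/12.1 = 4.6694.
Mean = α/β = 57.5/12.1 = 4.7521.
Right-skewed posterior ⇒ mode < mean.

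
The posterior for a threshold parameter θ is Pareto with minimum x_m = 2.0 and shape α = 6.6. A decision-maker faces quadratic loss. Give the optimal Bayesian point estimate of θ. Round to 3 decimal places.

The Pareto density is strictly decreasing on [x_m, ∞), so the mode is x_m = 2.000.
Mean = α·x_m/(α−1) = 6.6·2.0/5.6 = 2.357.
Quadratic loss ⇒ the optimal estimator is the posterior mean.

2.357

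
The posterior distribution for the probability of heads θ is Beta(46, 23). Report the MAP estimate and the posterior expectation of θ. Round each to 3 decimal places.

Mode = (46−1)/(46+23−2) = 45/67 = 0.672.
Mean = 46/(46+23) = 46/69 = 0.667.

θ_MAP = 0.672, E[θ|data] = 0.667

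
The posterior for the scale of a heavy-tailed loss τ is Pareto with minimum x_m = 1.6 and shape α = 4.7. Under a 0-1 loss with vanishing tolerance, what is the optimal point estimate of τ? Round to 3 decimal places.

The Pareto density is strictly decreasing on [x_m, ∞), so the mode is x_m = 1.600.
Mean = α·x_m/(α−1) = 4.7·1.6/3.7 = 2.032.
This is the posterior mode — the MAP estimate.

1.600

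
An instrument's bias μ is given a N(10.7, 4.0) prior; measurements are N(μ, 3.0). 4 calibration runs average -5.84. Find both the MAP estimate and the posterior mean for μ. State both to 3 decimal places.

MAP = -3.228; posterior mean = -3.228

Posterior for μ is Normal. Precision-weighted mean: (1/4.0·10.7 + 4/3.0·-5.84) / (1/4.0 + 4/3.0) = -3.228.
A Normal posterior is symmetric, so mode = mean.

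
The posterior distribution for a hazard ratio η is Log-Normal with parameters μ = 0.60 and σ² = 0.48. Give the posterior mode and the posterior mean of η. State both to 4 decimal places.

MAP: 1.1275. Posterior mean: 2.3164.

Mode = exp(μ − σ²) = exp(0.12) = 1.1275.
Mean = exp(μ + σ²/2) = exp(0.840) = 2.3164.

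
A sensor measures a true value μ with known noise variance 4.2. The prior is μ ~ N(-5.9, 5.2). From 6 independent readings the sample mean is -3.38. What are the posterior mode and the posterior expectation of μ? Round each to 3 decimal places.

MAP: -3.679. Posterior mean: -3.679.

Posterior for μ is Normal. Precision-weighted mean: (1/5.2·-5.9 + 6/4.2·-3.38) / (1/5.2 + 6/4.2) = -3.679.
A Normal posterior is symmetric, so mode = mean.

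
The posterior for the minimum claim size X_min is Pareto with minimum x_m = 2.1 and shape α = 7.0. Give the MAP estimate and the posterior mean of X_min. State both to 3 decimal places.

The Pareto density is strictly decreasing on [x_m, ∞), so the mode is x_m = 2.100.
Mean = α·x_m/(α−1) = 7.0·2.1/6.0 = 2.450.
Mean > mode: the posterior has a right tail.

MAP: 2.100. Posterior mean: 2.450.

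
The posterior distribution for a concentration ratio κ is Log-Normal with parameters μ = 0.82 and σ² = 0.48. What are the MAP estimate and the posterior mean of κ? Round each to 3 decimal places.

Mode = exp(μ − σ²) = exp(0.34) = 1.405.
Mean = exp(μ + σ²/2) = exp(1.060) = 2.886.

MAP = 1.405; posterior mean = 2.886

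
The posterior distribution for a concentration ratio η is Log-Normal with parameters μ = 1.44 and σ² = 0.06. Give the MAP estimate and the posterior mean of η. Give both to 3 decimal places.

Mode = exp(μ − σ²) = exp(1.38) = 3.975.
Mean = exp(μ + σ²/2) = exp(1.470) = 4.349.

MAP: 3.975. Posterior mean: 4.349.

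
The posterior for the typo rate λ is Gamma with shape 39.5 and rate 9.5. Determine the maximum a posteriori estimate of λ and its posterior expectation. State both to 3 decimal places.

Mode = (α−1)/β = 38.5/9.5 = 4.053.
Mean = α/β = 39.5/9.5 = 4.158.
Mean > mode: the posterior has a right tail.

maximum a posteriori estimate = 4.053, posterior expectation = 4.158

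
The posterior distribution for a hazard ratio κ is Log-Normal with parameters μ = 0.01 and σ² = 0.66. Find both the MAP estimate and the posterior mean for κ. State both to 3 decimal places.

MAP estimate = 0.522, posterior mean = 1.405

Mode = exp(μ − σ²) = exp(-0.65) = 0.522.
Mean = exp(μ + σ²/2) = exp(0.340) = 1.405.
The mean is pulled above the mode by the posterior's right skew.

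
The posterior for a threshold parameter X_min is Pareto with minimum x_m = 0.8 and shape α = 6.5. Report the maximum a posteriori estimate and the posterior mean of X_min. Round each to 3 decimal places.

MAP = 0.800; posterior mean = 0.945

The Pareto density is strictly decreasing on [x_m, ∞), so the mode is x_m = 0.800.
Mean = α·x_m/(α−1) = 6.5·0.8/5.5 = 0.945.
Mean > mode: the posterior has a right tail.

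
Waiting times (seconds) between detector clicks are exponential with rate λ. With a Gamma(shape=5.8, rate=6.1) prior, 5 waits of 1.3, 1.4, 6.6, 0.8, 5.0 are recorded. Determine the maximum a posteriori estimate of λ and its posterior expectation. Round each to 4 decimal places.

Σ times = 15.1. Posterior: Gamma(shape = 5.8+5 = 10.8, rate = 6.1+15.1 = 21.2).
Mode = (α−1)/β = 9.8/21.2 = 0.4623.
Mean = α/β = 10.8/21.2 = 0.5094.
Mean > mode: the posterior has a right tail.

λ_MAP = 0.4623, E[λ|data] = 0.5094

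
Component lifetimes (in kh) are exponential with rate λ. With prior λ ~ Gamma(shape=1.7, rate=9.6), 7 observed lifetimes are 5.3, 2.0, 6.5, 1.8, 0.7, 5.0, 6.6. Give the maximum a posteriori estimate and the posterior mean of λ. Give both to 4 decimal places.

Σ times = 27.9. Posterior: Gamma(shape = 1.7+7 = 8.7, rate = 9.6+27.9 = 37.5).
Mode = (α−1)/β = 7.7/37.5 = 0.2053.
Mean = α/β = 8.7/37.5 = 0.2320.

MAP = 0.2053, posterior mean = 0.2320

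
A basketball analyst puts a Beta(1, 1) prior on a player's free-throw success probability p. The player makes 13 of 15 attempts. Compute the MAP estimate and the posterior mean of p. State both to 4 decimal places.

p_MAP = 0.8667, E[p|data] = 0.8235

Posterior: Beta(1+13, 1+2) = Beta(14, 3).
Mode = (14−1)/(14+3−2) = 13/15 = 0.8667.
With a flat prior the MAP equals the MLE, 13/15.
Mean = 14/(14+3) = 14/17 = 0.8235.
Left-skewed posterior ⇒ mean < mode.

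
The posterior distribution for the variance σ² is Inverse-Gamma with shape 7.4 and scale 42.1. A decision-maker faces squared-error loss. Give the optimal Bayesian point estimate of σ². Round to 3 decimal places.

6.578

Mode = β/(α+1) = 42.1/8.4 = 5.012.
Mean = β/(α−1) = 42.1/6.4 = 6.578.
Squared-error loss ⇒ the optimal estimator is the posterior mean.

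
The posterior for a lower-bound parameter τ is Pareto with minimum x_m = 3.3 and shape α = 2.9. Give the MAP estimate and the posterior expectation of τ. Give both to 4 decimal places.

The Pareto density is strictly decreasing on [x_m, ∞), so the mode is x_m = 3.3000.
Mean = α·x_m/(α−1) = 2.9·3.3/1.9 = 5.0368.

MAP = 3.3000, posterior mean = 5.0368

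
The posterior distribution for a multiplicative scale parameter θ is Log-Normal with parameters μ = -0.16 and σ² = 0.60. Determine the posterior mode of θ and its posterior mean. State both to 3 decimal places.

MAP = 0.468; posterior mean = 1.150

Mode = exp(μ − σ²) = exp(-0.76) = 0.468.
Mean = exp(μ + σ²/2) = exp(0.140) = 1.150.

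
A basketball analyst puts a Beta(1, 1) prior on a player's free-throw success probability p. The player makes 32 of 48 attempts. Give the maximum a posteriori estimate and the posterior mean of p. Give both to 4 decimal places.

Posterior: Beta(1+32, 1+16) = Beta(33, 17).
Mode = (33−1)/(33+17−2) = 32/48 = 0.6667.
With a flat prior the MAP equals the MLE, 32/48.
Mean = 33/(33+17) = 33/50 = 0.6600.

MAP: 0.6667. Posterior mean: 0.6600.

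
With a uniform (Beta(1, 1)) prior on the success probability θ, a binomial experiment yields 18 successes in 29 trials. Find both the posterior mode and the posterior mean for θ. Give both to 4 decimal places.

Posterior: Beta(1+18, 1+11) = Beta(19, 12).
Mode = (19−1)/(19+12−2) = 18/29 = 0.6207.
Mean = 19/(19+12) = 19/31 = 0.6129.

MAP = 0.6207; posterior mean = 0.6129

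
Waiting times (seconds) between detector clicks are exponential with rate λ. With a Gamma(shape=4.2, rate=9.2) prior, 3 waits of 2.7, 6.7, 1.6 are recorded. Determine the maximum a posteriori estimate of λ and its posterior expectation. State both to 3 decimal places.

Σ times = 11.0. Posterior: Gamma(shape = 4.2+3 = 7.2, rate = 9.2+11.0 = 20.2).
Mode = (α−1)/β = 6.2/20.2 = 0.307.
Mean = α/β = 7.2/20.2 = 0.356.

maximum a posteriori estimate = 0.307, posterior expectation = 0.356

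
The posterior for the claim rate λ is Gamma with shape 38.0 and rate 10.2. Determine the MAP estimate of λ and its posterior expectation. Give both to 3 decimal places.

Mode = (α−1)/β = 37.0/10.2 = 3.627.
Mean = α/β = 38.0/10.2 = 3.725.

MAP estimate = 3.627, posterior expectation = 3.725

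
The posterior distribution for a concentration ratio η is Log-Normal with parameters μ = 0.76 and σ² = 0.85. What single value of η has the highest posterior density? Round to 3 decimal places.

0.914

Mode = exp(μ − σ²) = exp(-0.09) = 0.914.
Mean = exp(μ + σ²/2) = exp(1.185) = 3.271.
This is the posterior mode — the MAP estimate.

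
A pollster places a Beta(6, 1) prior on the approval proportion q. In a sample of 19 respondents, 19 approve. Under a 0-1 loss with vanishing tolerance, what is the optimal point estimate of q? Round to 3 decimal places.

1.000

Posterior: Beta(6+19, 1+0) = Beta(25, 1).
Since β = 1 ≤ 1 and α > 1, the Beta density is monotone increasing on [0,1]; the mode is at 1.
Mean = 25/(25+1) = 0.962.
This is the posterior mode — the MAP estimate.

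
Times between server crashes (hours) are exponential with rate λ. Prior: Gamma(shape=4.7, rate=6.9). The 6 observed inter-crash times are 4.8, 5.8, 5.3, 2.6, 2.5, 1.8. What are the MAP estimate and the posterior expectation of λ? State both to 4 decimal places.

MAP = 0.3266; posterior mean = 0.3603

Σ times = 22.8. Posterior: Gamma(shape = 4.7+6 = 10.7, rate = 6.9+22.8 = 29.7).
Mode = (α−1)/β = 9.7/29.7 = 0.3266.
Mean = α/β = 10.7/29.7 = 0.3603.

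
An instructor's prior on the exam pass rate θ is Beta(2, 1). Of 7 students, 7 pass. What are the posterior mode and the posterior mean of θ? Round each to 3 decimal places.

MAP = 1.000, posterior mean = 0.900

Posterior: Beta(2+7, 1+0) = Beta(9, 1).
Since β = 1 ≤ 1 and α > 1, the Beta density is monotone increasing on [0,1]; the mode is at 1.
Mean = 9/(9+1) = 0.900.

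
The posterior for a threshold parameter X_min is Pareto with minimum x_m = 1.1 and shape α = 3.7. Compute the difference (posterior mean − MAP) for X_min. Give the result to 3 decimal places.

0.407

The Pareto density is strictly decreasing on [x_m, ∞), so the mode is x_m = 1.100.
Mean = α·x_m/(α−1) = 3.7·1.1/2.7 = 1.507.
Difference = 1.507 − 1.100 = 0.407.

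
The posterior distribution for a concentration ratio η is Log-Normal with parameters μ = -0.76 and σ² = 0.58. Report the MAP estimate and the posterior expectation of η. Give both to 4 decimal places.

Mode = exp(μ − σ²) = exp(-1.34) = 0.2618.
Mean = exp(μ + σ²/2) = exp(-0.470) = 0.6250.
Right-skewed posterior ⇒ mode < mean.

MAP: 0.2618. Posterior mean: 0.6250.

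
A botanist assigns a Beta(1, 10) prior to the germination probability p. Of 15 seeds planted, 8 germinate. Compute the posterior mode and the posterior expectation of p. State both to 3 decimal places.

Posterior: Beta(1+8, 10+7) = Beta(9, 17).
Mode = (9−1)/(9+17−2) = 8/24 = 0.333.
Mean = 9/(9+17) = 9/26 = 0.346.
Right-skewed posterior ⇒ mode < mean.

posterior mode = 0.333, posterior expectation = 0.346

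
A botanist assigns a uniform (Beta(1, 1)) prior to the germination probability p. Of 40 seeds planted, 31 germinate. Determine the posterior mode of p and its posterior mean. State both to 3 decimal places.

Posterior: Beta(1+31, 1+9) = Beta(32, 10).
Mode = (32−1)/(32+10−2) = 31/40 = 0.775.
With a flat prior the MAP equals the MLE, 31/40.
Mean = 32/(32+10) = 32/42 = 0.762.
The posterior is left-skewed, so the mode exceeds the mean.

MAP: 0.775. Posterior mean: 0.762.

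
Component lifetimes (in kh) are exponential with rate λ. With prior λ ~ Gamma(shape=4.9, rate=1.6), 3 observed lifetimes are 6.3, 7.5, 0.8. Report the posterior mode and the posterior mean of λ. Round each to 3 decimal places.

posterior mode = 0.426, posterior mean = 0.488

Σ times = 14.6. Posterior: Gamma(shape = 4.9+3 = 7.9, rate = 1.6+14.6 = 16.2).
Mode = (α−1)/β = 6.9/16.2 = 0.426.
Mean = α/β = 7.9/16.2 = 0.488.
The posterior is right-skewed, so the mean exceeds the mode.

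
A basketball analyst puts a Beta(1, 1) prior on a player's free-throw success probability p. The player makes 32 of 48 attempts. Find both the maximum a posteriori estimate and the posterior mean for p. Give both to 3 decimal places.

maximum a posteriori estimate = 0.667, posterior mean = 0.660

Posterior: Beta(1+32, 1+16) = Beta(33, 17).
Mode = (33−1)/(33+17−2) = 32/48 = 0.667.
Mean = 33/(33+17) = 33/50 = 0.660.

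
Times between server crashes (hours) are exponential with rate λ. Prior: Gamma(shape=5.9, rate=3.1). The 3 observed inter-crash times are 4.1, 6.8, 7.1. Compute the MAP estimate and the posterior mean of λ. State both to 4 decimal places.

λ_MAP = 0.3744, E[λ|data] = 0.4218

Σ times = 18.0. Posterior: Gamma(shape = 5.9+3 = 8.9, rate = 3.1+18.0 = 21.1).
Mode = (α−1)/β = 7.9/21.1 = 0.3744.
Mean = α/β = 8.9/21.1 = 0.4218.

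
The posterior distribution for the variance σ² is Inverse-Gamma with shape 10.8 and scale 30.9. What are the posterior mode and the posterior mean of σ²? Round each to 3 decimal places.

Mode = β/(α+1) = 30.9/11.8 = 2.619.
Mean = β/(α−1) = 30.9/9.8 = 3.153.

MAP = 2.619; posterior mean = 3.153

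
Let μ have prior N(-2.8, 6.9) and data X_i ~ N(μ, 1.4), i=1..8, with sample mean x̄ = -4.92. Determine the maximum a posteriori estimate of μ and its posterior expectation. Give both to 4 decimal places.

MAP: -4.8676. Posterior mean: -4.8676.

Posterior for μ is Normal. Precision-weighted mean: (1/6.9·-2.8 + 8/1.4·-4.92) / (1/6.9 + 8/1.4) = -4.8676.
A Normal posterior is symmetric, so mode = mean.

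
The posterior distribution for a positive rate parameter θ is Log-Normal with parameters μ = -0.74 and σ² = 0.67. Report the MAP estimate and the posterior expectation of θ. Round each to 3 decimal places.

MAP: 0.244. Posterior mean: 0.667.

Mode = exp(μ − σ²) = exp(-1.41) = 0.244.
Mean = exp(μ + σ²/2) = exp(-0.405) = 0.667.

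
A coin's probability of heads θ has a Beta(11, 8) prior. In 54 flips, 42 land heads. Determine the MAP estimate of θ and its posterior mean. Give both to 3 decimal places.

θ_MAP = 0.732, E[θ|data] = 0.726

Posterior: Beta(11+42, 8+12) = Beta(53, 20).
Mode = (53−1)/(53+20−2) = 52/71 = 0.732.
Mean = 53/(53+20) = 53/73 = 0.726.
Left-skewed posterior ⇒ mean < mode.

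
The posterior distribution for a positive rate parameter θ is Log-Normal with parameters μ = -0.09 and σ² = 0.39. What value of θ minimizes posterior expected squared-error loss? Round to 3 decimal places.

Mode = exp(μ − σ²) = exp(-0.48) = 0.619.
Mean = exp(μ + σ²/2) = exp(0.105) = 1.111.
Squared-error loss ⇒ the optimal estimator is the posterior mean.

1.111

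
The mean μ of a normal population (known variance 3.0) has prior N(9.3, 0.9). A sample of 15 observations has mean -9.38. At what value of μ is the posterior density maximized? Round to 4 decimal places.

-5.9836

Posterior for μ is Normal. Precision-weighted mean: (1/0.9·9.3 + 15/3.0·-9.38) / (1/0.9 + 15/3.0) = -5.9836.
A Normal posterior is symmetric, so mode = mean.
This is the posterior mode — the MAP estimate.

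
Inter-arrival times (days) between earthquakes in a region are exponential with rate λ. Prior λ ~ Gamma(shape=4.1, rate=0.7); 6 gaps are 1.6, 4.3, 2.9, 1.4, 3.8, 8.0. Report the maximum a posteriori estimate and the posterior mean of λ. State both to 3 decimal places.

MAP = 0.401, posterior mean = 0.445

Σ times = 22.0. Posterior: Gamma(shape = 4.1+6 = 10.1, rate = 0.7+22.0 = 22.7).
Mode = (α−1)/β = 9.1/22.7 = 0.401.
Mean = α/β = 10.1/22.7 = 0.445.
Right-skewed posterior ⇒ mode < mean.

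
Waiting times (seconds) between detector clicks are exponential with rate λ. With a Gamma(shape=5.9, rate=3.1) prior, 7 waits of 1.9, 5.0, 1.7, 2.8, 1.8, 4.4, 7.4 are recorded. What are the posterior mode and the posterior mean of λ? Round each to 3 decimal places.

λ_MAP = 0.423, E[λ|data] = 0.459

Σ times = 25.0. Posterior: Gamma(shape = 5.9+7 = 12.9, rate = 3.1+25.0 = 28.1).
Mode = (α−1)/β = 11.9/28.1 = 0.423.
Mean = α/β = 12.9/28.1 = 0.459.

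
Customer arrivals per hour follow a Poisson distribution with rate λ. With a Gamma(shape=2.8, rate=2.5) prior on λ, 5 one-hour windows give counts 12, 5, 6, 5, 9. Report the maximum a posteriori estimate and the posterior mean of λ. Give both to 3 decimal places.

λ_MAP = 5.173, E[λ|data] = 5.307

Σ counts = 37. Posterior: Gamma(shape = 2.8+37 = 39.8, rate = 2.5+5 = 7.5).
Mode = (α−1)/β = 38.8/7.5 = 5.173.
Mean = α/β = 39.8/7.5 = 5.307.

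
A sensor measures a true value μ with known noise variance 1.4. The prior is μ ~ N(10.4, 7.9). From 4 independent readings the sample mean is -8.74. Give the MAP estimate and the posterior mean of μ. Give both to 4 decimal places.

Posterior for μ is Normal. Precision-weighted mean: (1/7.9·10.4 + 4/1.4·-8.74) / (1/7.9 + 4/1.4) = -7.9280.
A Normal posterior is symmetric, so mode = mean.

MAP = -7.9280, posterior mean = -7.9280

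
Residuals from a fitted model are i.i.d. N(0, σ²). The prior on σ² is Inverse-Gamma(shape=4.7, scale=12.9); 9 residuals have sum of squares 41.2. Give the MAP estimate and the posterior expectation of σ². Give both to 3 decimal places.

MAP = 3.284; posterior mean = 4.085

Posterior: Inverse-Gamma(shape = 4.7+9/2 = 9.2, scale = 12.9+41.2/2 = 33.5).
Mode = β/(α+1) = 33.5/10.2 = 3.284.
Mean = β/(α−1) = 33.5/8.2 = 4.085.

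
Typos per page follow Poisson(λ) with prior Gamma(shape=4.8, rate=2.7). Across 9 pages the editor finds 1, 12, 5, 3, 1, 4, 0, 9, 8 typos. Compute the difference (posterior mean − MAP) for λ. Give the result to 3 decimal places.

Σ counts = 43. Posterior: Gamma(shape = 4.8+43 = 47.8, rate = 2.7+9 = 11.7).
Mode = (α−1)/β = 46.8/11.7 = 4.000.
Mean = α/β = 47.8/11.7 = 4.085.
Difference = 4.085 − 4.000 = 0.085.
Right-skewed posterior ⇒ mode < mean.

0.085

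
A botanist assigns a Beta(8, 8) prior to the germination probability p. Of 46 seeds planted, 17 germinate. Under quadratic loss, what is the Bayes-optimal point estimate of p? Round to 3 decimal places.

0.403

Posterior: Beta(8+17, 8+29) = Beta(25, 37).
Mode = (25−1)/(25+37−2) = 24/60 = 0.400.
Mean = 25/(25+37) = 25/62 = 0.403.
Quadratic loss ⇒ the optimal estimator is the posterior mean.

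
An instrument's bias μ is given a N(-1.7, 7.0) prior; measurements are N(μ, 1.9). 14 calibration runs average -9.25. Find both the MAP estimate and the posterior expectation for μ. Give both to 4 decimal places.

MAP: -9.1064. Posterior mean: -9.1064.

Posterior for μ is Normal. Precision-weighted mean: (1/7.0·-1.7 + 14/1.9·-9.25) / (1/7.0 + 14/1.9) = -9.1064.
A Normal posterior is symmetric, so mode = mean.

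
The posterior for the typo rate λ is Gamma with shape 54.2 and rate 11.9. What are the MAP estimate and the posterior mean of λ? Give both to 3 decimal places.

Mode = (α−1)/β = 53.2/11.9 = 4.471.
Mean = α/β = 54.2/11.9 = 4.555.

MAP = 4.471; posterior mean = 4.555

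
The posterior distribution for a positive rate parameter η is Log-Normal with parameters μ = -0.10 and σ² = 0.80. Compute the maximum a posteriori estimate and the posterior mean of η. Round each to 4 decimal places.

MAP: 0.4066. Posterior mean: 1.3499.

Mode = exp(μ − σ²) = exp(-0.90) = 0.4066.
Mean = exp(μ + σ²/2) = exp(0.300) = 1.3499.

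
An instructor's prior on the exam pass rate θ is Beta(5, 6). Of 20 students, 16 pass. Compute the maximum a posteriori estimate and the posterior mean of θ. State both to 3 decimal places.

θ_MAP = 0.690, E[θ|data] = 0.677

Posterior: Beta(5+16, 6+4) = Beta(21, 10).
Mode = (21−1)/(21+10−2) = 20/29 = 0.690.
Mean = 21/(21+10) = 21/31 = 0.677.
The mean is pulled below the mode by the posterior's left skew.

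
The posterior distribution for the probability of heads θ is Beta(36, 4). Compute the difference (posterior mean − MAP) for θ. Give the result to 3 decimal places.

Mode = (36−1)/(36+4−2) = 35/38 = 0.921.
Mean = 36/(36+4) = 36/40 = 0.900.
Difference = 0.900 − 0.921 = -0.021.
Mode > mean: the posterior has a left tail.

-0.021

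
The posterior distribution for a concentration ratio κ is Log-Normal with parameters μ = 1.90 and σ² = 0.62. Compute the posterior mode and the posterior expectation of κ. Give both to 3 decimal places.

Mode = exp(μ − σ²) = exp(1.28) = 3.597.
Mean = exp(μ + σ²/2) = exp(2.210) = 9.116.

MAP = 3.597; posterior mean = 9.116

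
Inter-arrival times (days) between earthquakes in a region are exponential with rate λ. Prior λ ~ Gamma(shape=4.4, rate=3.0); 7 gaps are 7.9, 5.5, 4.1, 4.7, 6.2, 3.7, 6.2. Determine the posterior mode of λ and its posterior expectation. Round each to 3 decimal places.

Σ times = 38.3. Posterior: Gamma(shape = 4.4+7 = 11.4, rate = 3.0+38.3 = 41.3).
Mode = (α−1)/β = 10.4/41.3 = 0.252.
Mean = α/β = 11.4/41.3 = 0.276.

MAP = 0.252; posterior mean = 0.276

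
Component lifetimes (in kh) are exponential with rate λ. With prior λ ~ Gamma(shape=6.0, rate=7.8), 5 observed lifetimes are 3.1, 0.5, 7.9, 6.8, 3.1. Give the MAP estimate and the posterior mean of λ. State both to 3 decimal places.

Σ times = 21.4. Posterior: Gamma(shape = 6.0+5 = 11.0, rate = 7.8+21.4 = 29.2).
Mode = (α−1)/β = 10.0/29.2 = 0.342.
Mean = α/β = 11.0/29.2 = 0.377.

λ_MAP = 0.342, E[λ|data] = 0.377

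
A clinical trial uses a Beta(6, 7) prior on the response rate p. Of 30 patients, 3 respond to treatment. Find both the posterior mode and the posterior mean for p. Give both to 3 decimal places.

MAP = 0.195; posterior mean = 0.209

Posterior: Beta(6+3, 7+27) = Beta(9, 34).
Mode = (9−1)/(9+34−2) = 8/41 = 0.195.
Mean = 9/(9+34) = 9/43 = 0.209.
Right-skewed posterior ⇒ mode < mean.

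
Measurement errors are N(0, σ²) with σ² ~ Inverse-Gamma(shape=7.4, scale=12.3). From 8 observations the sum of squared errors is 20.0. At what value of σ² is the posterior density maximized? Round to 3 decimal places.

1.798

Posterior: Inverse-Gamma(shape = 7.4+8/2 = 11.4, scale = 12.3+20.0/2 = 22.3).
Mode = β/(α+1) = 22.3/12.4 = 1.798.
Mean = β/(α−1) = 22.3/10.4 = 2.144.
This is the posterior mode — the MAP estimate.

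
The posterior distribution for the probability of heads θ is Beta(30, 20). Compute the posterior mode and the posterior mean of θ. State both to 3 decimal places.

Mode = (30−1)/(30+20−2) = 29/48 = 0.604.
Mean = 30/(30+20) = 30/50 = 0.600.
Mode > mean: the posterior has a left tail.

posterior mode = 0.604, posterior mean = 0.600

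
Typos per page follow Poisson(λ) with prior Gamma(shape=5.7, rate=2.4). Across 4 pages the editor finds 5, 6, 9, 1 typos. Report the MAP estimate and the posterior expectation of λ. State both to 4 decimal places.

λ_MAP = 4.0156, E[λ|data] = 4.1719

Σ counts = 21. Posterior: Gamma(shape = 5.7+21 = 26.7, rate = 2.4+4 = 6.4).
Mode = (α−1)/β = 25.7/6.4 = 4.0156.
Mean = α/β = 26.7/6.4 = 4.1719.
Right-skewed posterior ⇒ mode < mean.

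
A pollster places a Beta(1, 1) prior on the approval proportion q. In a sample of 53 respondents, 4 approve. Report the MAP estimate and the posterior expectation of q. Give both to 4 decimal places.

Posterior: Beta(1+4, 1+49) = Beta(5, 50).
Mode = (5−1)/(5+50−2) = 4/53 = 0.0755.
Mean = 5/(5+50) = 5/55 = 0.0909.
The mean is pulled above the mode by the posterior's right skew.

q_MAP = 0.0755, E[q|data] = 0.0909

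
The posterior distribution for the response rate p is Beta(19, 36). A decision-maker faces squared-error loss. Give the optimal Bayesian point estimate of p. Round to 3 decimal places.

0.345

Mode = (19−1)/(19+36−2) = 18/53 = 0.340.
Mean = 19/(19+36) = 19/55 = 0.345.
Squared-error loss ⇒ the optimal estimator is the posterior mean.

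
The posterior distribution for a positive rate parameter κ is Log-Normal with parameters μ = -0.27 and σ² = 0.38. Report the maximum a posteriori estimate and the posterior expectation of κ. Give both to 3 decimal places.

maximum a posteriori estimate = 0.522, posterior expectation = 0.923

Mode = exp(μ − σ²) = exp(-0.65) = 0.522.
Mean = exp(μ + σ²/2) = exp(-0.080) = 0.923.
The posterior is right-skewed, so the mean exceeds the mode.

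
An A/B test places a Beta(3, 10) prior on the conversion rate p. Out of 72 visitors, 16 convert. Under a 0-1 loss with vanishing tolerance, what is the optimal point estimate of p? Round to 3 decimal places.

0.217

Posterior: Beta(3+16, 10+56) = Beta(19, 66).
Mode = (19−1)/(19+66−2) = 18/83 = 0.217.
Mean = 19/(19+66) = 19/85 = 0.224.
This is the posterior mode — the MAP estimate.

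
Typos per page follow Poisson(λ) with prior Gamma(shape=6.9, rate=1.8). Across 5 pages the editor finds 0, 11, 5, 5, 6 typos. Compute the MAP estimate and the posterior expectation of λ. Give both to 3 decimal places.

MAP = 4.838; posterior mean = 4.985

Σ counts = 27. Posterior: Gamma(shape = 6.9+27 = 33.9, rate = 1.8+5 = 6.8).
Mode = (α−1)/β = 32.9/6.8 = 4.838.
Mean = α/β = 33.9/6.8 = 4.985.
The mean is pulled above the mode by the posterior's right skew.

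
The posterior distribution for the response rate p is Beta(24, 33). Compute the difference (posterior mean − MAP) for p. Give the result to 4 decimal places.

0.0029

Mode = (24−1)/(24+33−2) = 23/55 = 0.4182.
Mean = 24/(24+33) = 24/57 = 0.4211.
Difference = 0.4211 − 0.4182 = 0.0029.
The mean is pulled above the mode by the posterior's right skew.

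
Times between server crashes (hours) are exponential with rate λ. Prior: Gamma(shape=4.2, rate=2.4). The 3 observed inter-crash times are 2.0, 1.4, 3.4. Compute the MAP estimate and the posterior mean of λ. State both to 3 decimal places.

Σ times = 6.8. Posterior: Gamma(shape = 4.2+3 = 7.2, rate = 2.4+6.8 = 9.2).
Mode = (α−1)/β = 6.2/9.2 = 0.674.
Mean = α/β = 7.2/9.2 = 0.783.
The mean is pulled above the mode by the posterior's right skew.

λ_MAP = 0.674, E[λ|data] = 0.783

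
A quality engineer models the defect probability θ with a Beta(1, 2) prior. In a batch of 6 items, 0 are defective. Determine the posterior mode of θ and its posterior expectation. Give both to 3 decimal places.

Posterior: Beta(1+0, 2+6) = Beta(1, 8).
Since α = 1 ≤ 1 and β > 1, the Beta density is monotone decreasing on [0,1]; the mode is at 0.
Mean = 1/(1+8) = 0.111.
Mean > mode: the posterior has a right tail.

θ_MAP = 0.000, E[θ|data] = 0.111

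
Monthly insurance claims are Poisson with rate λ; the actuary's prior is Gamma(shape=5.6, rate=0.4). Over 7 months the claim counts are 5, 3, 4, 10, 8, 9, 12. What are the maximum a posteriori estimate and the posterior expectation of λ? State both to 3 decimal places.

Σ counts = 51. Posterior: Gamma(shape = 5.6+51 = 56.6, rate = 0.4+7 = 7.4).
Mode = (α−1)/β = 55.6/7.4 = 7.514.
Mean = α/β = 56.6/7.4 = 7.649.
Right-skewed posterior ⇒ mode < mean.

λ_MAP = 7.514, E[λ|data] = 7.649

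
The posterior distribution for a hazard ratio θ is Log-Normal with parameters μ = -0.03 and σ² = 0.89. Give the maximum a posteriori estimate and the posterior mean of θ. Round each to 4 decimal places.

Mode = exp(μ − σ²) = exp(-0.92) = 0.3985.
Mean = exp(μ + σ²/2) = exp(0.415) = 1.5144.
The mean is pulled above the mode by the posterior's right skew.

maximum a posteriori estimate = 0.3985, posterior mean = 1.5144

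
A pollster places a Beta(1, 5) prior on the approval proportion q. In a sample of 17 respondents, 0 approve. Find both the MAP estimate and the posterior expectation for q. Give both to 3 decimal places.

Posterior: Beta(1+0, 5+17) = Beta(1, 22).
Since α = 1 ≤ 1 and β > 1, the Beta density is monotone decreasing on [0,1]; the mode is at 0.
Mean = 1/(1+22) = 0.043.

MAP: 0.000. Posterior mean: 0.043.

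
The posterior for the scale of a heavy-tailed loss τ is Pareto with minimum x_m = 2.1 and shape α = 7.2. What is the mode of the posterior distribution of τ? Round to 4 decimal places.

2.1000

The Pareto density is strictly decreasing on [x_m, ∞), so the mode is x_m = 2.1000.
Mean = α·x_m/(α−1) = 7.2·2.1/6.2 = 2.4387.
This is the posterior mode — the MAP estimate.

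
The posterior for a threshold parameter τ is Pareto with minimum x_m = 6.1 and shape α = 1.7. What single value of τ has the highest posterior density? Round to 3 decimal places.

6.100

The Pareto density is strictly decreasing on [x_m, ∞), so the mode is x_m = 6.100.
Mean = α·x_m/(α−1) = 1.7·6.1/0.7 = 14.814.
This is the posterior mode — the MAP estimate.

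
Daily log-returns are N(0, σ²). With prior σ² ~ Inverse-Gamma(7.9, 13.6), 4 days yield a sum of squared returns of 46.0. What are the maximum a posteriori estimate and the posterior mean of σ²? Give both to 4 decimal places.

Posterior: Inverse-Gamma(shape = 7.9+4/2 = 9.9, scale = 13.6+46.0/2 = 36.6).
Mode = β/(α+1) = 36.6/10.9 = 3.3578.
Mean = β/(α−1) = 36.6/8.9 = 4.1124.
The posterior is right-skewed, so the mean exceeds the mode.

MAP = 3.3578; posterior mean = 4.1124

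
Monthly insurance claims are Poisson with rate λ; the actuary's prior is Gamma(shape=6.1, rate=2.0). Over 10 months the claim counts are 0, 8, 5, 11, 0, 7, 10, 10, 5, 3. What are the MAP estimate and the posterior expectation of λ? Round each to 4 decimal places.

Σ counts = 59. Posterior: Gamma(shape = 6.1+59 = 65.1, rate = 2.0+10 = 12.0).
Mode = (α−1)/β = 64.1/12.0 = 5.3417.
Mean = α/β = 65.1/12.0 = 5.4250.
The mean is pulled above the mode by the posterior's right skew.

λ_MAP = 5.3417, E[λ|data] = 5.4250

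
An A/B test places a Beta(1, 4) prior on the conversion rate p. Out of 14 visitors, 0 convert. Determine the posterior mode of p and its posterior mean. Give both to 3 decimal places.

p_MAP = 0.000, E[p|data] = 0.053

Posterior: Beta(1+0, 4+14) = Beta(1, 18).
Since α = 1 ≤ 1 and β > 1, the Beta density is monotone decreasing on [0,1]; the mode is at 0.
Mean = 1/(1+18) = 0.053.
The posterior is right-skewed, so the mean exceeds the mode.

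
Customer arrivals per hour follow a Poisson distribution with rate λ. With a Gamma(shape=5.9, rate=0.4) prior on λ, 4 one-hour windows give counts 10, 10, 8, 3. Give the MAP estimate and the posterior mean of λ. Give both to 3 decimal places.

Σ counts = 31. Posterior: Gamma(shape = 5.9+31 = 36.9, rate = 0.4+4 = 4.4).
Mode = (α−1)/β = 35.9/4.4 = 8.159.
Mean = α/β = 36.9/4.4 = 8.386.

λ_MAP = 8.159, E[λ|data] = 8.386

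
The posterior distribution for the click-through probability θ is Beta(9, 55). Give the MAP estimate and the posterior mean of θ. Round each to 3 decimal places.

MAP = 0.129; posterior mean = 0.141

Mode = (9−1)/(9+55−2) = 8/62 = 0.129.
Mean = 9/(9+55) = 9/64 = 0.141.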